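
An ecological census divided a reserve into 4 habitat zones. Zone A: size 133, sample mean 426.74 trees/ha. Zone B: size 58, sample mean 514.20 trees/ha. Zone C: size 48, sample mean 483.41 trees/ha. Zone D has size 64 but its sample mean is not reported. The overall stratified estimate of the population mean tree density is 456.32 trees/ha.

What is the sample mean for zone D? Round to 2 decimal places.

N = 133 + 58 + 48 + 64 = 303.
Overall total = μ·N = 456.32·303 = 138264.96.
Subtract the known strata: 133·426.74 + 58·514.20 + 48·483.41 = 109783.7.
Remaining total for zone D: 138264.96 − 109783.7 = 28481.26.
Divide by its size: 28481.26 / 64 = 445.0197... → 445.02.

445.02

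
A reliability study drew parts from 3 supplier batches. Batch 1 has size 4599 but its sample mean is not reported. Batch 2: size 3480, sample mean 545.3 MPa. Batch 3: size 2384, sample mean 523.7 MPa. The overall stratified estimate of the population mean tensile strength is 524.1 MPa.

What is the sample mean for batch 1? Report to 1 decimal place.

Σ Nₕx̄ₕ = N·μ, so 4599·x̄_1 = 10463·524.1 − (3480·545.3 + 2384·523.7).
= 5483658.3 − 3146144.8 = 2337513.5.
x̄_1 = 2337513.5 / 4599 = 508.266... → 508.3.

508.3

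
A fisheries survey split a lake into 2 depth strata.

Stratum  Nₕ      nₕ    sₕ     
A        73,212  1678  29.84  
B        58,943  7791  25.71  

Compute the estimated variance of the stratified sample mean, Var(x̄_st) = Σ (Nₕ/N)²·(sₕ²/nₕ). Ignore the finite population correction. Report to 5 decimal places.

0.17973

N = 132155. Term for each stratum: Wₕ²sₕ²/nₕ.
Var(x̄_st) = 0.16285572 + 0.01687750 = 0.17973323 → 0.17973.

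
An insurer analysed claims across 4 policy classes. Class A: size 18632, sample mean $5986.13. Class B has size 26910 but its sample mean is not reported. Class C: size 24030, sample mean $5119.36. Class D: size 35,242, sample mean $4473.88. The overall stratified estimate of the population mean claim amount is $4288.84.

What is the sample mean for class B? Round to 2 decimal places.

2129.70

Σ Nₕx̄ₕ = N·μ, so 26910·x̄_B = 104814·4288.84 − (18632·5986.13 + 24030·5119.36 + 35242·4473.88).
= 449530475.76 − 392220273.92 = 57310201.84.
x̄_B = 57310201.84 / 26910 = 2129.6991... → 2129.70.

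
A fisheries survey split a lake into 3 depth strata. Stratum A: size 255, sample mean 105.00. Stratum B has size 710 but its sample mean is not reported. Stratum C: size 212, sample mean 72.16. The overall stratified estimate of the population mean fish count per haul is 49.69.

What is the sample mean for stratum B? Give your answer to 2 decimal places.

23.12

Σ Nₕx̄ₕ = N·μ, so 710·x̄_B = 1177·49.69 − (255·105.00 + 212·72.16).
= 58485.13 − 42072.92 = 16412.21.
x̄_B = 16412.21 / 710 = 23.1158... → 23.12.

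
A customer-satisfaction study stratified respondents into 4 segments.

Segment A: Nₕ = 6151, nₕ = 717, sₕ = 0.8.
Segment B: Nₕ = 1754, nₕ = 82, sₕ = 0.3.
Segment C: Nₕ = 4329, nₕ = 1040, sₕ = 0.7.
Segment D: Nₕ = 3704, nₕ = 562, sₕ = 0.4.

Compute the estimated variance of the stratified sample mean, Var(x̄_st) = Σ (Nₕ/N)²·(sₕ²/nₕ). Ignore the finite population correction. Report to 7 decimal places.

0.0001964

N = 15938. Term for each stratum: Wₕ²sₕ²/nₕ.
Var(x̄_st) = 0.0001329489 + 0.0000132929 + 0.0000347592 + 0.0000153765 = 0.0001963775 → 0.0001964.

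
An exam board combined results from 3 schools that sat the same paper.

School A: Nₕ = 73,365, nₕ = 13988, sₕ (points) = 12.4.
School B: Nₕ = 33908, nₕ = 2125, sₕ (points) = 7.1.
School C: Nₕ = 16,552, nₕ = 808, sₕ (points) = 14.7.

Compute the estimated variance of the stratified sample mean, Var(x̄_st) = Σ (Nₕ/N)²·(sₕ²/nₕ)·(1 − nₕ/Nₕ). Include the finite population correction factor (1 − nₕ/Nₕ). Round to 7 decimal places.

0.0093358

N = 123825; Wₕ = Nₕ/N.
school A: (73365/123825)²·12.4²/13988·(1 − 13988/73365) = 0.0031230450
school B: (33908/123825)²·7.1²/2125·(1 − 2125/33908) = 0.0016673937
school C: (16552/123825)²·14.7²/808·(1 − 808/16552) = 0.0045454009
Sum = 0.0093358396 → 0.0093358.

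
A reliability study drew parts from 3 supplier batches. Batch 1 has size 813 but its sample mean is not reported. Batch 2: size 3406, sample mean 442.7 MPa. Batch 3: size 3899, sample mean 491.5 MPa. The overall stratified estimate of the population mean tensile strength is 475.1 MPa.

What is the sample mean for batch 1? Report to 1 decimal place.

532.2

N = 813 + 3406 + 3899 = 8118.
Overall total = μ·N = 475.1·8118 = 3856861.8.
Subtract the known strata: 3406·442.7 + 3899·491.5 = 3424194.7.
Remaining total for batch 1: 3856861.8 − 3424194.7 = 432667.1.
Divide by its size: 432667.1 / 813 = 532.186... → 532.2.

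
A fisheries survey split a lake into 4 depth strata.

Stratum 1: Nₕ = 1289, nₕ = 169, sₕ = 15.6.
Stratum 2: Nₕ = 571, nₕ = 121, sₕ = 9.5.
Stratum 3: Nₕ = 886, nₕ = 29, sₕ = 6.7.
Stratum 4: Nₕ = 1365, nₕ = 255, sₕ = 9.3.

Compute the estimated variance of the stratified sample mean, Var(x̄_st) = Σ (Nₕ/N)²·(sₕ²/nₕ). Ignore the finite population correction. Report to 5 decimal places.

N = 4111. Term for each stratum: Wₕ²sₕ²/nₕ.
Var(x̄_st) = 0.14157070 + 0.01438928 + 0.07189921 + 0.03739350 = 0.26525268 → 0.26525.

0.26525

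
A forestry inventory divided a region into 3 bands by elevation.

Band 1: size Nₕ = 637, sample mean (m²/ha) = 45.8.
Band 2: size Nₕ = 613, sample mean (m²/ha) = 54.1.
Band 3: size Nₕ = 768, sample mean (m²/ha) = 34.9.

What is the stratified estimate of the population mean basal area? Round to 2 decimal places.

x̄_st = (Σ Nₕx̄ₕ) / (Σ Nₕ) = (637·45.8 + 613·54.1 + 768·34.9) / 2018
= 89141.1 / 2018 = 44.1730... → 44.17.

44.17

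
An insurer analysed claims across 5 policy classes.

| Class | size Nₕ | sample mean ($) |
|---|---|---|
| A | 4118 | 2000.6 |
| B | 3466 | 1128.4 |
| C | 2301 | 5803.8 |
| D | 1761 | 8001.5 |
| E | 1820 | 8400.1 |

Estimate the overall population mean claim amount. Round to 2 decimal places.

4075.66

N = 13466; weights Wₕ = Nₕ/N = (0.3058, 0.2574, 0.1709, 0.1308, 0.1352).
x̄_st = Σ Wₕ·x̄ₕ = 0.3058·2000.6 + 0.2574·1128.4 + 0.1709·5803.8 + 0.1308·8001.5 + 0.1352·8400.1 ≈ 4075.6626...
→ 4075.66.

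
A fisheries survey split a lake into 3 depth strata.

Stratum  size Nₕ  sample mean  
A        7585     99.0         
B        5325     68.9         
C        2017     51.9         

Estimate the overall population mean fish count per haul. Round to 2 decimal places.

81.90

N = 7585 + 5325 + 2017 = 14927.
Weight each subgroup mean by Nₕ/N and sum.
Σ Nₕx̄ₕ = 7585·99.0 + 5325·68.9 + 2017·51.9 = 750915 + 366892.5 + 104682.3 = 1222489.8.
Divide by N: 1222489.8 / 14927 = 81.8979... → 81.90.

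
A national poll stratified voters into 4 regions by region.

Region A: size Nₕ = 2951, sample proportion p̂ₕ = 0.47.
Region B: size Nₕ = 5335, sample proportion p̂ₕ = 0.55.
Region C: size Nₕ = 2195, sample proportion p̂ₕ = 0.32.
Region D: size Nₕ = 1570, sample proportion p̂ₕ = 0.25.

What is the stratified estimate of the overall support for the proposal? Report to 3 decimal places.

0.449

Wₕ = Nₕ/N with N = 12051: 0.2449, 0.4427, 0.1821, 0.1303.
p̂_st = 0.2449·0.47 + 0.4427·0.55 + 0.1821·0.32 + 0.1303·0.25 ≈ 0.44943... → 0.449.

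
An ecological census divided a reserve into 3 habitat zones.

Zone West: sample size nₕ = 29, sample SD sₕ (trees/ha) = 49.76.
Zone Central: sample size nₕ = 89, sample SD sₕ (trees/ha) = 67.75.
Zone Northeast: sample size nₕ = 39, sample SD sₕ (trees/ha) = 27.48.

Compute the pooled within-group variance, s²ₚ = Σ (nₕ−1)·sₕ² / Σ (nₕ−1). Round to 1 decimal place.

Degrees of freedom: 28 + 88 + 38 = 154.
Σ(nₕ−1)sₕ² = 28·2476.0576 + 88·4590.0625 + 38·755.1504 = 501950.828.
s²ₚ = 501950.828 / 154 = 3259.421... → 3259.4.

3259.4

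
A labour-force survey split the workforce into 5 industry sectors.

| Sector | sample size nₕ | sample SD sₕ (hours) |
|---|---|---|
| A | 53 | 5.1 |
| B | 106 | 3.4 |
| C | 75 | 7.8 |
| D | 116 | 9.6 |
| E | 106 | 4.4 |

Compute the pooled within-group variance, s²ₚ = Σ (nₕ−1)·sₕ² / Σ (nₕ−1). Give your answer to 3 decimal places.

Degrees of freedom: 52 + 105 + 74 + 115 + 105 = 451.
Σ(nₕ−1)sₕ² = 52·26.01 + 105·11.56 + 74·60.84 + 115·92.16 + 105·19.36 = 19699.68.
s²ₚ = 19699.68 / 451 = 43.68 → 43.680.

43.680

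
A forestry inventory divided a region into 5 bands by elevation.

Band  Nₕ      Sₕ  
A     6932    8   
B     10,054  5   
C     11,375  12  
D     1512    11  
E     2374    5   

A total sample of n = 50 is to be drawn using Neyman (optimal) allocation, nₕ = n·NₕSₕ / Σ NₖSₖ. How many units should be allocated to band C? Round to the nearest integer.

25

A: NₕSₕ = 6932·8 = 55456
B: NₕSₕ = 10054·5 = 50270
C: NₕSₕ = 11375·12 = 136500
D: NₕSₕ = 1512·11 = 16632
E: NₕSₕ = 2374·5 = 11870
Σ NₕSₕ = 270728.
n_C = 50·136500/270728 = 25.210... → 25.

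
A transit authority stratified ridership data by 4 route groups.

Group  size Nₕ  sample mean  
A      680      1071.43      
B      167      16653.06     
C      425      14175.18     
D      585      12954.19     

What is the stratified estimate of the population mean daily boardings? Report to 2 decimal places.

9215.02

x̄_st = (Σ Nₕx̄ₕ) / (Σ Nₕ) = (680·1071.43 + 167·16653.06 + 425·14175.18 + 585·12954.19) / 1857
= 17112286.07 / 1857 = 9215.0167... → 9215.02.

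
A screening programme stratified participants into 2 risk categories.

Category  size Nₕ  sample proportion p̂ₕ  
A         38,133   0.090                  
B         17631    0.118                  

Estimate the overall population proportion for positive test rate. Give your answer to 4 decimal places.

0.0989

N = 38133 + 17631 = 55764.
Overall proportion = Σ (Nₕ/N)·p̂ₕ.
Σ Nₕp̂ₕ = 3431.97 + 2080.458 = 5512.428.
5512.428 / 55764 = 0.098853... → 0.0989.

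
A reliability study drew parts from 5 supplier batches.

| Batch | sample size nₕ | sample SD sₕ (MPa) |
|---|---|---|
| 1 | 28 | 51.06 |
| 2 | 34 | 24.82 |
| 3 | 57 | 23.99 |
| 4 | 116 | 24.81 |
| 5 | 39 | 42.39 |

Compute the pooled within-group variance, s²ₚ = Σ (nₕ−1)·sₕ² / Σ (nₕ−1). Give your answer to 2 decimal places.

Degrees of freedom: 27 + 33 + 56 + 115 + 38 = 269.
Σ(nₕ−1)sₕ² = 27·2607.1236 + 33·616.0324 + 56·575.5201 + 115·615.5361 + 38·1796.9121 = 262019.8433.
s²ₚ = 262019.8433 / 269 = 974.0515... → 974.05.

974.05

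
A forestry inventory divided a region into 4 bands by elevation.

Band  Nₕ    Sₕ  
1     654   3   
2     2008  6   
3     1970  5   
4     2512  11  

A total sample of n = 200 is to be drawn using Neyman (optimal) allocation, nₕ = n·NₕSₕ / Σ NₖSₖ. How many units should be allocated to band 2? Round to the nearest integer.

47

1: NₕSₕ = 654·3 = 1962
2: NₕSₕ = 2008·6 = 12048
3: NₕSₕ = 1970·5 = 9850
4: NₕSₕ = 2512·11 = 27632
Σ NₕSₕ = 51492.
n_2 = 200·12048/51492 = 46.796... → 47.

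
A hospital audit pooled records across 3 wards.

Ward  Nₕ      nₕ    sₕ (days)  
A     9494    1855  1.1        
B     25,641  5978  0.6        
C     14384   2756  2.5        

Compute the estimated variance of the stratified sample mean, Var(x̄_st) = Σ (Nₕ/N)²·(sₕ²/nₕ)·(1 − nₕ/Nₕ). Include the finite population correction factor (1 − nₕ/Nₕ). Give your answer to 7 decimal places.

0.0001864

N = 49519. Term for each stratum: Wₕ²sₕ²/nₕ·(1−nₕ/Nₕ).
Var(x̄_st) = 0.0000192923 + 0.0000123819 + 0.0001546827 = 0.0001863569 → 0.0001864.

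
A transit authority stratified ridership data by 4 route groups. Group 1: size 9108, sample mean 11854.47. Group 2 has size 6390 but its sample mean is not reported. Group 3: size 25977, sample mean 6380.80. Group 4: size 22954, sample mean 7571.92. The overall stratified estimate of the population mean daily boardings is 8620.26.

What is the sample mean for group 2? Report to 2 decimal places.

N = 9108 + 6390 + 25977 + 22954 = 64429.
Overall total = μ·N = 8620.26·64429 = 555394731.54.
Subtract the known strata: 9108·11854.47 + 25977·6380.80 + 22954·7571.92 = 447530406.04.
Remaining total for group 2: 555394731.54 − 447530406.04 = 107864325.5.
Divide by its size: 107864325.5 / 6390 = 16880.1761... → 16880.18.

16880.18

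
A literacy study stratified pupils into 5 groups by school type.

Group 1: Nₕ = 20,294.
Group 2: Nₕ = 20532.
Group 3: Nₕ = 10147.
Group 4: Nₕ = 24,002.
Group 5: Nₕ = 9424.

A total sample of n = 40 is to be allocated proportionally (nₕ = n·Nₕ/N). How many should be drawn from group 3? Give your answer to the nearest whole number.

Share of group 3 = 10147/84399 = 0.12023.
Allocate 40 × 0.12023 = 4.809... → 5.

5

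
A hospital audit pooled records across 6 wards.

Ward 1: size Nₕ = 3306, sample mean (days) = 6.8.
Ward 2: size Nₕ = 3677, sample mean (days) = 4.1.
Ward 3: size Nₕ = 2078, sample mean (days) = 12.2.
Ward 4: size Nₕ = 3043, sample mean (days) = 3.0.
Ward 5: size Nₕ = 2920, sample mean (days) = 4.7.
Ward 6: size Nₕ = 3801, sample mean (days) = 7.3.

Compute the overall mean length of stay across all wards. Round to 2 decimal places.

N = 3306 + 3677 + 2078 + 3043 + 2920 + 3801 = 18825.
Overall mean = Σ (Nₕ/N)·x̄ₕ — weight by population share, not a simple average.
Σ Nₕx̄ₕ = 3306·6.8 + 3677·4.1 + 2078·12.2 + 3043·3.0 + 2920·4.7 + 3801·7.3 = 22480.8 + 15075.7 + 25351.6 + 9129 + 13724 + 27747.3 = 113508.4.
Divide by N: 113508.4 / 18825 = 6.0297... → 6.03.

6.03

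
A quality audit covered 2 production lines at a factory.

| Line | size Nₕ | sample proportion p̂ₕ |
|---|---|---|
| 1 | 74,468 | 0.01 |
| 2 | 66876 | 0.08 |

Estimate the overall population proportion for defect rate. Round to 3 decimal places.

N = 74468 + 66876 = 141344.
Overall proportion = Σ (Nₕ/N)·p̂ₕ.
Σ Nₕp̂ₕ = 744.68 + 5350.08 = 6094.76.
6094.76 / 141344 = 0.04312... → 0.043.

0.043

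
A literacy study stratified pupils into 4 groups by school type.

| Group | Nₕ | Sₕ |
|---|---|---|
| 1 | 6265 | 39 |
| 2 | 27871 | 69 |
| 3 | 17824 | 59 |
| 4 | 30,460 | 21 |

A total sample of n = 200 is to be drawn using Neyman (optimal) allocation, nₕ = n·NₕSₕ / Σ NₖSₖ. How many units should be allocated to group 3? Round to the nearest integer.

1: NₕSₕ = 6265·39 = 244335
2: NₕSₕ = 27871·69 = 1923099
3: NₕSₕ = 17824·59 = 1051616
4: NₕSₕ = 30460·21 = 639660
Σ NₕSₕ = 3858710.
n_3 = 200·1051616/3858710 = 54.506... → 55.

55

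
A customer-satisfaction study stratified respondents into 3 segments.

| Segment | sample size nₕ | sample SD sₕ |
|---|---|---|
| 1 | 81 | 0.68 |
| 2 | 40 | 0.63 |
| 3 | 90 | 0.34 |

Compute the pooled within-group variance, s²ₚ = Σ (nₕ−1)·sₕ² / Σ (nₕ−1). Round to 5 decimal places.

1: (81−1)·0.68² = 80·0.4624 = 36.992
2: (40−1)·0.63² = 39·0.3969 = 15.4791
3: (90−1)·0.34² = 89·0.1156 = 10.2884
Numerator = 62.7595; denominator = Σ(nₕ−1) = 208.
s²ₚ = 62.7595/208 = 0.3017284... → 0.30173.

0.30173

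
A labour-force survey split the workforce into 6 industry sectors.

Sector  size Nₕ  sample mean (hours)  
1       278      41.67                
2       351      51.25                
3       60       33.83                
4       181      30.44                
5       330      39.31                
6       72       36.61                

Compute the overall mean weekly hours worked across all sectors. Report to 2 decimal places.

41.45

N = 278 + 351 + 60 + 181 + 330 + 72 = 1272.
Weight each subgroup mean by Nₕ/N and sum.
Σ Nₕx̄ₕ = 278·41.67 + 351·51.25 + 60·33.83 + 181·30.44 + 330·39.31 + 72·36.61 = 11584.26 + 17988.75 + 2029.8 + 5509.64 + 12972.3 + 2635.92 = 52720.67.
Divide by N: 52720.67 / 1272 = 41.4471... → 41.45.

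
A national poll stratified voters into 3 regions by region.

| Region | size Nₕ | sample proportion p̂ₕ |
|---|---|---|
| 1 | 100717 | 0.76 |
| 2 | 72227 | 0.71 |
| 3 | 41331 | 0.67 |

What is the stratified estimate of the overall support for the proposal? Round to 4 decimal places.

Wₕ = Nₕ/N with N = 214275: 0.4700, 0.3371, 0.1929.
p̂_st = 0.4700·0.76 + 0.3371·0.71 + 0.1929·0.67 ≈ 0.725786... → 0.7258.

0.7258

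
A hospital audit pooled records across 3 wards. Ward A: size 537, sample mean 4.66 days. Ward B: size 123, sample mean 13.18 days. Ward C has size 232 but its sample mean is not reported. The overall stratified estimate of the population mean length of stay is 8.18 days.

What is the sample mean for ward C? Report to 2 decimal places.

N = 537 + 123 + 232 = 892.
Overall total = μ·N = 8.18·892 = 7296.56.
Subtract the known strata: 537·4.66 + 123·13.18 = 4123.56.
Remaining total for ward C: 7296.56 − 4123.56 = 3173.
Divide by its size: 3173 / 232 = 13.6767... → 13.68.

13.68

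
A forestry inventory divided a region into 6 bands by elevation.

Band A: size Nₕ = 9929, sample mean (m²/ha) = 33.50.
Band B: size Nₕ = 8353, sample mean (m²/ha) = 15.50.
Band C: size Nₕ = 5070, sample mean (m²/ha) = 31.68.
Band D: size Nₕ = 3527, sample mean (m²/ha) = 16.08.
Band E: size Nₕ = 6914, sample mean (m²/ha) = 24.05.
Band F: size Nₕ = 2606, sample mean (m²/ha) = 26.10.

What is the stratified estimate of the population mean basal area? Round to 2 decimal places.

x̄_st = (Σ Nₕx̄ₕ) / (Σ Nₕ) = (9929·33.50 + 8353·15.50 + 5070·31.68 + 3527·16.08 + 6914·24.05 + 2606·26.10) / 36399
= 913723.06 / 36399 = 25.1030... → 25.10.

25.10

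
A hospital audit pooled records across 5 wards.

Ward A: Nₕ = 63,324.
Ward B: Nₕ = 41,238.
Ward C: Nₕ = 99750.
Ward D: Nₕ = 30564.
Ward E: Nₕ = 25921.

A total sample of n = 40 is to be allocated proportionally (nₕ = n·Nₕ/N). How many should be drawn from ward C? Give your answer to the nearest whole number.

15

Share of ward C = 99750/260797 = 0.38248.
Allocate 40 × 0.38248 = 15.299... → 15.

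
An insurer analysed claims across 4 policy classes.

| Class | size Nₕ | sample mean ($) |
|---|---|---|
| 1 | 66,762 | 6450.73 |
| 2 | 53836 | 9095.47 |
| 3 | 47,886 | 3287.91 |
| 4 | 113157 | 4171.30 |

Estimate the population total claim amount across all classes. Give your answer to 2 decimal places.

Estimate total by summing Nₕ·x̄ₕ over strata.
66762·6450.73 + 53836·9095.47 + 47886·3287.91 + 113157·4171.30 = 430663636.26 + 489663722.92 + 157444858.26 + 472011794.1 = 1549784011.54.

1549784011.54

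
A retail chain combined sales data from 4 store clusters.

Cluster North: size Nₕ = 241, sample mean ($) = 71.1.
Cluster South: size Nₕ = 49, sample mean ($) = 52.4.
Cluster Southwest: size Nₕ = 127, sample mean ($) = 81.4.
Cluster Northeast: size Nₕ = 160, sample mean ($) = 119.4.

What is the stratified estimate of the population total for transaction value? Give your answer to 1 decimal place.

49144.5

Population total = Σ Nₕ·x̄ₕ (each stratum's size times its mean).
241·71.1 + 49·52.4 + 127·81.4 + 160·119.4 = 17135.1 + 2567.6 + 10337.8 + 19104 = 49144.5.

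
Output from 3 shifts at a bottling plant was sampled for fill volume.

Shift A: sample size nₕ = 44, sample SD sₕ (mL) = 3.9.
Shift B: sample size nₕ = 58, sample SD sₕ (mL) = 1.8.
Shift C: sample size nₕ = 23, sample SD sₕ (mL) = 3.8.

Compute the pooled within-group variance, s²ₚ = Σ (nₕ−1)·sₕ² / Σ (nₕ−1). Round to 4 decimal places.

Degrees of freedom: 43 + 57 + 22 = 122.
Σ(nₕ−1)sₕ² = 43·15.21 + 57·3.24 + 22·14.44 = 1156.39.
s²ₚ = 1156.39 / 122 = 9.478607... → 9.4786.

9.4786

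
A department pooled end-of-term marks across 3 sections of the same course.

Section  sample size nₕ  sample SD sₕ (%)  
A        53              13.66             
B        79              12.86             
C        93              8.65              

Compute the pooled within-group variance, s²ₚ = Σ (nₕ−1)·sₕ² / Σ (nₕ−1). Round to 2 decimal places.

Degrees of freedom: 52 + 78 + 92 = 222.
Σ(nₕ−1)sₕ² = 52·186.5956 + 78·165.3796 + 92·74.8225 = 29486.25.
s²ₚ = 29486.25 / 222 = 132.8209... → 132.82.

132.82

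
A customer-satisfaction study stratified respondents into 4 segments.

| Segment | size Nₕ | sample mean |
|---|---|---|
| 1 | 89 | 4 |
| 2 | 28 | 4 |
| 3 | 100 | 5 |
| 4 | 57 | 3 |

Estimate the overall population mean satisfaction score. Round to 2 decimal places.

4.16

N = 274; weights Wₕ = Nₕ/N = (0.3248, 0.1022, 0.3650, 0.2080).
x̄_st = Σ Wₕ·x̄ₕ = 0.3248·4 + 0.1022·4 + 0.3650·5 + 0.2080·3 ≈ 4.1569...
→ 4.16.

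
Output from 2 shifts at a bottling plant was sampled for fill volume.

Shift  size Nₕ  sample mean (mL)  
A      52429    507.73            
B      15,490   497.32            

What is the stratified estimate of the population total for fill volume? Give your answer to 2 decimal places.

Estimate total by summing Nₕ·x̄ₕ over strata.
52429·507.73 + 15490·497.32 = 26619776.17 + 7703486.8 = 34323262.97.

34323262.97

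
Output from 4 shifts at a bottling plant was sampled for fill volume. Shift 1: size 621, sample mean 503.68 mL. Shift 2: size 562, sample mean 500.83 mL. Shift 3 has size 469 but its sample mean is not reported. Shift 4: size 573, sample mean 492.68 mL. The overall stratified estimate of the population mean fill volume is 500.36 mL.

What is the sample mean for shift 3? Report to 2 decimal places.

Σ Nₕx̄ₕ = N·μ, so 469·x̄_3 = 2225·500.36 − (621·503.68 + 562·500.83 + 573·492.68).
= 1113301 − 876557.38 = 236743.62.
x̄_3 = 236743.62 / 469 = 504.7838... → 504.78.

504.78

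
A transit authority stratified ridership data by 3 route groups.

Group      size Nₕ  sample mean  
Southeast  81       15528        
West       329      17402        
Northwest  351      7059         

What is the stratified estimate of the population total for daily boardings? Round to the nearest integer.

Population total = Σ Nₕ·x̄ₕ (each stratum's size times its mean).
81·15528 + 329·17402 + 351·7059 = 1257768 + 5725258 + 2477709 = 9460735.

9460735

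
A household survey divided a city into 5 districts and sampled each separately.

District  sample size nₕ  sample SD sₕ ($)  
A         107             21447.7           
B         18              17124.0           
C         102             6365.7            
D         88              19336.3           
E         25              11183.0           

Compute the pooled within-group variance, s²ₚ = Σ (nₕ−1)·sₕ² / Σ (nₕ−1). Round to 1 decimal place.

278710897.8

Degrees of freedom: 106 + 17 + 101 + 87 + 24 = 335.
Σ(nₕ−1)sₕ² = 106·460003835.29 + 17·293231376 + 101·40522136.49 + 87·373892497.69 + 24·125059489 = 93368150753.26.
s²ₚ = 93368150753.26 / 335 = 278710897.771... → 278710897.8.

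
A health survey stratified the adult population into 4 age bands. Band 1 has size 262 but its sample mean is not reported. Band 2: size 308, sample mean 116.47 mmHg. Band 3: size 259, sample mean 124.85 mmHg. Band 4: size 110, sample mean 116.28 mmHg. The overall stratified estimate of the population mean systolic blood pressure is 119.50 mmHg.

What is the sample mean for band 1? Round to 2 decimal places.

119.13

N = 262 + 308 + 259 + 110 = 939.
Overall total = μ·N = 119.50·939 = 112210.5.
Subtract the known strata: 308·116.47 + 259·124.85 + 110·116.28 = 80999.71.
Remaining total for band 1: 112210.5 − 80999.71 = 31210.79.
Divide by its size: 31210.79 / 262 = 119.1252... → 119.13.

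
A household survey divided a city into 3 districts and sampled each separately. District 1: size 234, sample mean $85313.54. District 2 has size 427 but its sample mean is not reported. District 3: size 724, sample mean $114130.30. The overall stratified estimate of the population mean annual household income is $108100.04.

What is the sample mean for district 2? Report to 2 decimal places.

110362.65

Σ Nₕx̄ₕ = N·μ, so 427·x̄_2 = 1385·108100.04 − (234·85313.54 + 724·114130.30).
= 149718555.4 − 102593705.56 = 47124849.84.
x̄_2 = 47124849.84 / 427 = 110362.6460... → 110362.65.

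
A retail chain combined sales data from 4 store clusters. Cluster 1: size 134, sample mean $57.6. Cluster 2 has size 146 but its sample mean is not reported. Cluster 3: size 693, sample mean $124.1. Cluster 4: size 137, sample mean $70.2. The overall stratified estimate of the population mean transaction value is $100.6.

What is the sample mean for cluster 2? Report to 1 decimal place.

N = 134 + 146 + 693 + 137 = 1110.
Overall total = μ·N = 100.6·1110 = 111666.
Subtract the known strata: 134·57.6 + 693·124.1 + 137·70.2 = 103337.1.
Remaining total for cluster 2: 111666 − 103337.1 = 8328.9.
Divide by its size: 8328.9 / 146 = 57.047... → 57.0.

57.0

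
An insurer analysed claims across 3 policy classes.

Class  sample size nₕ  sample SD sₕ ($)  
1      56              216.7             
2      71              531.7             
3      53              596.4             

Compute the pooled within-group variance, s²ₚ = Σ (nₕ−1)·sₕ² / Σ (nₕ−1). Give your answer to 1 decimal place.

1: (56−1)·216.7² = 55·46958.89 = 2582738.95
2: (71−1)·531.7² = 70·282704.89 = 19789342.3
3: (53−1)·596.4² = 52·355692.96 = 18496033.92
Numerator = 40868115.17; denominator = Σ(nₕ−1) = 177.
s²ₚ = 40868115.17/177 = 230893.306... → 230893.3.

230893.3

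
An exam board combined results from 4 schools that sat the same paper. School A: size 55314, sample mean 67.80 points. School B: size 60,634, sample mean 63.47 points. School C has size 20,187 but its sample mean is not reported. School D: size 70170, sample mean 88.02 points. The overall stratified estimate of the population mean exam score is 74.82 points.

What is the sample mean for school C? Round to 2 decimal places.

82.26

N = 55314 + 60634 + 20187 + 70170 = 206305.
Overall total = μ·N = 74.82·206305 = 15435740.1.
Subtract the known strata: 55314·67.80 + 60634·63.47 + 70170·88.02 = 13775092.58.
Remaining total for school C: 15435740.1 − 13775092.58 = 1660647.52.
Divide by its size: 1660647.52 / 20187 = 82.2632... → 82.26.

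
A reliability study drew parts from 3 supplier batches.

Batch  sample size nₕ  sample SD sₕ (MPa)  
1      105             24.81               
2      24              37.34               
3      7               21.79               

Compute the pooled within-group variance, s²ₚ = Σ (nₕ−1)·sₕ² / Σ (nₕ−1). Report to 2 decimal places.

743.86

Degrees of freedom: 104 + 23 + 6 = 133.
Σ(nₕ−1)sₕ² = 104·615.5361 + 23·1394.2756 + 6·474.8041 = 98932.9178.
s²ₚ = 98932.9178 / 133 = 743.8565... → 743.86.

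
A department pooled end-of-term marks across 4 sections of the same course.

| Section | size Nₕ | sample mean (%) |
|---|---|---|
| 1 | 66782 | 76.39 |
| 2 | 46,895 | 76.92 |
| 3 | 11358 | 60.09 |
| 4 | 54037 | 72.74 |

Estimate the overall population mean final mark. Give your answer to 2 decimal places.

N = 66782 + 46895 + 11358 + 54037 = 179072.
The stratified mean weights each stratum mean by its population share Nₕ/N.
Σ Nₕx̄ₕ = 66782·76.39 + 46895·76.92 + 11358·60.09 + 54037·72.74 = 5101476.98 + 3607163.4 + 682502.22 + 3930651.38 = 13321793.98.
Divide by N: 13321793.98 / 179072 = 74.3935... → 74.39.

74.39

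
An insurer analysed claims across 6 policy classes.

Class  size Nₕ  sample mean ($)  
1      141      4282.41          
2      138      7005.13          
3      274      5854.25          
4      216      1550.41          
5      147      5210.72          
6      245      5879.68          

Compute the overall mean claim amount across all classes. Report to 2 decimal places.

4923.32

N = 1161; weights Wₕ = Nₕ/N = (0.1214, 0.1189, 0.2360, 0.1860, 0.1266, 0.2110).
x̄_st = Σ Wₕ·x̄ₕ = 0.1214·4282.41 + 0.1189·7005.13 + 0.2360·5854.25 + 0.1860·1550.41 + 0.1266·5210.72 + 0.2110·5879.68 ≈ 4923.3232...
→ 4923.32.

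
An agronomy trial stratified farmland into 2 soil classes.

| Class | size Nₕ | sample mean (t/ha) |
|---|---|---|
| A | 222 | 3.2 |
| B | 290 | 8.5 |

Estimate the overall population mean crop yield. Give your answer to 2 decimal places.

N = 222 + 290 = 512.
The stratified mean weights each stratum mean by its population share Nₕ/N.
Σ Nₕx̄ₕ = 222·3.2 + 290·8.5 = 710.4 + 2465 = 3175.4.
Divide by N: 3175.4 / 512 = 6.2020... → 6.20.

6.20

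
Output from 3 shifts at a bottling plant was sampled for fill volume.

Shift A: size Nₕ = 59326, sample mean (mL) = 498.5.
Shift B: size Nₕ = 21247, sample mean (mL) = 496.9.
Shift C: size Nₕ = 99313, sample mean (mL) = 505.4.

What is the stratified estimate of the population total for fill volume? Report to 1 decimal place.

Population total = Σ Nₕ·x̄ₕ (each stratum's size times its mean).
59326·498.5 + 21247·496.9 + 99313·505.4 = 29574011 + 10557634.3 + 50192790.2 = 90324435.5.

90324435.5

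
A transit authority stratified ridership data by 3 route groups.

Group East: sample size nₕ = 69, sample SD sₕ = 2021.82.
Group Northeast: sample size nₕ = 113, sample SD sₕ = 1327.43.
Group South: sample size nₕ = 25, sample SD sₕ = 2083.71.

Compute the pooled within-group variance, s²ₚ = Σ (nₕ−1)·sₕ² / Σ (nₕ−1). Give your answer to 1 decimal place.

East: (69−1)·2021.82² = 68·4087756.1124 = 277967415.6432
Northeast: (113−1)·1327.43² = 112·1762070.4049 = 197351885.3488
South: (25−1)·2083.71² = 24·4341847.3641 = 104204336.7384
Numerator = 579523637.7304; denominator = Σ(nₕ−1) = 204.
s²ₚ = 579523637.7304/204 = 2840802.146... → 2840802.1.

2840802.1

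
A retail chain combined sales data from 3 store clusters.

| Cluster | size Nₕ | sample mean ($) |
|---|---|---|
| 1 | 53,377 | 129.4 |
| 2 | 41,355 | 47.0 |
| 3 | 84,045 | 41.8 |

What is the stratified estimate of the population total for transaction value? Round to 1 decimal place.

Population total = Σ Nₕ·x̄ₕ (each stratum's size times its mean).
53377·129.4 + 41355·47.0 + 84045·41.8 = 6906983.8 + 1943685 + 3513081 = 12363749.8.

12363749.8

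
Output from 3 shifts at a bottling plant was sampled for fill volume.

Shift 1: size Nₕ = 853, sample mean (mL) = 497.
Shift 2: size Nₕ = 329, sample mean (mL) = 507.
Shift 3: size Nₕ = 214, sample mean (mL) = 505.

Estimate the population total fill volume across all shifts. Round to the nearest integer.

1: 853·497 = 423941
2: 329·507 = 166803
3: 214·505 = 108070
τ̂ = Σ Nₕx̄ₕ = 698814.

698814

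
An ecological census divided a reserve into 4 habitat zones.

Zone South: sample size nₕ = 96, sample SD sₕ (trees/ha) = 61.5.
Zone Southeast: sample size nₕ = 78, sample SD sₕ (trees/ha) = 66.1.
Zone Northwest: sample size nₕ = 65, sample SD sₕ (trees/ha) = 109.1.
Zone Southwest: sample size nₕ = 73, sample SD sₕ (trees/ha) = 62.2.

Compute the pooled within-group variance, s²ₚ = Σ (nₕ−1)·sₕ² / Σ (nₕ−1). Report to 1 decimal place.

5636.6

South: (96−1)·61.5² = 95·3782.25 = 359313.75
Southeast: (78−1)·66.1² = 77·4369.21 = 336429.17
Northwest: (65−1)·109.1² = 64·11902.81 = 761779.84
Southwest: (73−1)·62.2² = 72·3868.84 = 278556.48
Numerator = 1736079.24; denominator = Σ(nₕ−1) = 308.
s²ₚ = 1736079.24/308 = 5636.621... → 5636.6.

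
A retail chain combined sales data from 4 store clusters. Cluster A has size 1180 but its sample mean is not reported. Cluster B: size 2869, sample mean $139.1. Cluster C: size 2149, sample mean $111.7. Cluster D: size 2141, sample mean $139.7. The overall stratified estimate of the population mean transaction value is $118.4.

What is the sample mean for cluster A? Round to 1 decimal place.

Σ Nₕx̄ₕ = N·μ, so 1180·x̄_A = 8339·118.4 − (2869·139.1 + 2149·111.7 + 2141·139.7).
= 987337.6 − 938218.9 = 49118.7.
x̄_A = 49118.7 / 1180 = 41.626... → 41.6.

41.6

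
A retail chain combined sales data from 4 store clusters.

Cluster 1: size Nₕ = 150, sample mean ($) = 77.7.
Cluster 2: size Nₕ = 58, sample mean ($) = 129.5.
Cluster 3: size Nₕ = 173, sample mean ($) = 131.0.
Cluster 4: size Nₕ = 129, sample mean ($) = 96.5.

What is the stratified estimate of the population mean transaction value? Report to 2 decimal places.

106.43

N = 150 + 58 + 173 + 129 = 510.
Weight each subgroup mean by Nₕ/N and sum.
Σ Nₕx̄ₕ = 150·77.7 + 58·129.5 + 173·131.0 + 129·96.5 = 11655 + 7511 + 22663 + 12448.5 = 54277.5.
Divide by N: 54277.5 / 510 = 106.4265... → 106.43.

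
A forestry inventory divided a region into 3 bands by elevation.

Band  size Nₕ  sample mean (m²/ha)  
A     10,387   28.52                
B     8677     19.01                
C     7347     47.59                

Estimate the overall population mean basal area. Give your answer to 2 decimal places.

30.70

N = 26411; weights Wₕ = Nₕ/N = (0.3933, 0.3285, 0.2782).
x̄_st = Σ Wₕ·x̄ₕ = 0.3933·28.52 + 0.3285·19.01 + 0.2782·47.59 ≈ 30.7005...
→ 30.70.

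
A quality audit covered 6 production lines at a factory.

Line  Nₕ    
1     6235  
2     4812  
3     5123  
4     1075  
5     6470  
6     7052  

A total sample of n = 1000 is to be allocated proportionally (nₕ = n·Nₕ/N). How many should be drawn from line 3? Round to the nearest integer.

167

Share of line 3 = 5123/30767 = 0.16651.
Allocate 1000 × 0.16651 = 166.510... → 167.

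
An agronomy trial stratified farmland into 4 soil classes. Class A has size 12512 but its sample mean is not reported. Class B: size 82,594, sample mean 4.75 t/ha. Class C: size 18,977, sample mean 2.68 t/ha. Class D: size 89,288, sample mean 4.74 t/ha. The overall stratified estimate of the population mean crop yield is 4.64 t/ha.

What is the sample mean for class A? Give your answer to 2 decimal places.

6.17

N = 12512 + 82594 + 18977 + 89288 = 203371.
Overall total = μ·N = 4.64·203371 = 943641.44.
Subtract the known strata: 82594·4.75 + 18977·2.68 + 89288·4.74 = 866404.98.
Remaining total for class A: 943641.44 − 866404.98 = 77236.46.
Divide by its size: 77236.46 / 12512 = 6.1730... → 6.17.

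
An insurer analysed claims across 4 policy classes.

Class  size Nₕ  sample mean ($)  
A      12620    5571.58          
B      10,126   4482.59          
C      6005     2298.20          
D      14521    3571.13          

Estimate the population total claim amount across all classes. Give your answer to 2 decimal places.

181361115.67

Population total = Σ Nₕ·x̄ₕ (each stratum's size times its mean).
12620·5571.58 + 10126·4482.59 + 6005·2298.20 + 14521·3571.13 = 70313339.6 + 45390706.34 + 13800691 + 51856378.73 = 181361115.67.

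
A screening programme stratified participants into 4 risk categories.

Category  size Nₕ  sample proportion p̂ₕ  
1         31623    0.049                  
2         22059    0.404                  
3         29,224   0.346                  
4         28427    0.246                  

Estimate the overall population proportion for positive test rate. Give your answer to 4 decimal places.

Wₕ = Nₕ/N with N = 111333: 0.2840, 0.1981, 0.2625, 0.2553.
p̂_st = 0.2840·0.049 + 0.1981·0.404 + 0.2625·0.346 + 0.2553·0.246 ≈ 0.247599... → 0.2476.

0.2476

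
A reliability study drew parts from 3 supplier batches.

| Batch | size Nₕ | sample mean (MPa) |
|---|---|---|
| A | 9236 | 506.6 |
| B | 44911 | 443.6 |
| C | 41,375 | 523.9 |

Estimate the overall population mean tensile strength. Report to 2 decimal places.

484.47

N = 95522; weights Wₕ = Nₕ/N = (0.0967, 0.4702, 0.4331).
x̄_st = Σ Wₕ·x̄ₕ = 0.0967·506.6 + 0.4702·443.6 + 0.4331·523.9 ≈ 484.4731...
→ 484.47.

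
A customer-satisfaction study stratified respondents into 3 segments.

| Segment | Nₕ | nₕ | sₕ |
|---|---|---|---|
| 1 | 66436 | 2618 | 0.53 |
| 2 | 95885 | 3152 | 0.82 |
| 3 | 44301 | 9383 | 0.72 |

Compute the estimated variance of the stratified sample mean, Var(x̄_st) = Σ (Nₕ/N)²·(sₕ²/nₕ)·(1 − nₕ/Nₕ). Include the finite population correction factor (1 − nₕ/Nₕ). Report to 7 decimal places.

N = 206622; Wₕ = Nₕ/N.
segment 1: (66436/206622)²·0.53²/2618·(1 − 2618/66436) = 0.0000106555
segment 2: (95885/206622)²·0.82²/3152·(1 − 3152/95885) = 0.0000444297
segment 3: (44301/206622)²·0.72²/9383·(1 − 9383/44301) = 0.0000020019
Sum = 0.0000570871 → 0.0000571.

0.0000571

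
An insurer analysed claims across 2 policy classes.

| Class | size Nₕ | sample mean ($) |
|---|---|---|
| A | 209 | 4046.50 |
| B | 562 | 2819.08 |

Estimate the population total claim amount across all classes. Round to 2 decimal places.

Estimate total by summing Nₕ·x̄ₕ over strata.
209·4046.50 + 562·2819.08 = 845718.5 + 1584322.96 = 2430041.46.

2430041.46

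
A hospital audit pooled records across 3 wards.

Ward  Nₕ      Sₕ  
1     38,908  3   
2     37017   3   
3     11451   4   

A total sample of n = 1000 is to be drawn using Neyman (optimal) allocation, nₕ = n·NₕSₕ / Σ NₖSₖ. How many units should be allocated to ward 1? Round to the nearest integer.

1: NₕSₕ = 38908·3 = 116724
2: NₕSₕ = 37017·3 = 111051
3: NₕSₕ = 11451·4 = 45804
Σ NₕSₕ = 273579.
n_1 = 1000·116724/273579 = 426.656... → 427.

427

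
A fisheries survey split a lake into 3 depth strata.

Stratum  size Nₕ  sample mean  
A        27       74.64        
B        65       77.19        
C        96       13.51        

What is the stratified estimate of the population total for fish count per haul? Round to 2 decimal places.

A: 27·74.64 = 2015.28
B: 65·77.19 = 5017.35
C: 96·13.51 = 1296.96
τ̂ = Σ Nₕx̄ₕ = 8329.59.

8329.59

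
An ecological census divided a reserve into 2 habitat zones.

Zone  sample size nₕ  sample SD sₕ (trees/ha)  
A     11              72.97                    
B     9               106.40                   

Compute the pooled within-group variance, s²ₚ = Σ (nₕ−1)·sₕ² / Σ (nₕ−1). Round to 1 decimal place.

Degrees of freedom: 10 + 8 = 18.
Σ(nₕ−1)sₕ² = 10·5324.6209 + 8·11320.96 = 143813.889.
s²ₚ = 143813.889 / 18 = 7989.661... → 7989.7.

7989.7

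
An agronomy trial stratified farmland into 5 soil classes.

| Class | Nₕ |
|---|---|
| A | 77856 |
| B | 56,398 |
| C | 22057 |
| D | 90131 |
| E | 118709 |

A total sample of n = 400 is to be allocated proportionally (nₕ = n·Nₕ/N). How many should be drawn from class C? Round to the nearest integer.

N = 77856 + 56398 + 22057 + 90131 + 118709 = 365151.
n_C = 400·22057/365151 = 24.162... → 24.

24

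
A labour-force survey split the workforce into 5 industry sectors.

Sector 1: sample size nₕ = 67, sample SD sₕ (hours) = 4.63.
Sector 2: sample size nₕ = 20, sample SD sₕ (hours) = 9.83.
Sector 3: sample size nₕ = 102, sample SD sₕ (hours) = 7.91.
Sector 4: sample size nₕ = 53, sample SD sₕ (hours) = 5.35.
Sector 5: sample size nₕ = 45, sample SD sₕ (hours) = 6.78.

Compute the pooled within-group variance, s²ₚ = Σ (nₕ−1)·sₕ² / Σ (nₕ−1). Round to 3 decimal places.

Degrees of freedom: 66 + 19 + 101 + 52 + 44 = 282.
Σ(nₕ−1)sₕ² = 66·21.4369 + 19·96.6289 + 101·62.5681 + 52·28.6225 + 44·45.9684 = 13081.1422.
s²ₚ = 13081.1422 / 282 = 46.38703... → 46.387.

46.387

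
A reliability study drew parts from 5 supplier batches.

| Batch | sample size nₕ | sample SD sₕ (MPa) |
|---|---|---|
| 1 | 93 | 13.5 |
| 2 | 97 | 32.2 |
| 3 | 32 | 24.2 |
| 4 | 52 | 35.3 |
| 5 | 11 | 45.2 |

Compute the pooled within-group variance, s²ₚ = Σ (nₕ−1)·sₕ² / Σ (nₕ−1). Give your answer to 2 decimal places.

1: (93−1)·13.5² = 92·182.25 = 16767
2: (97−1)·32.2² = 96·1036.84 = 99536.64
3: (32−1)·24.2² = 31·585.64 = 18154.84
4: (52−1)·35.3² = 51·1246.09 = 63550.59
5: (11−1)·45.2² = 10·2043.04 = 20430.4
Numerator = 218439.47; denominator = Σ(nₕ−1) = 280.
s²ₚ = 218439.47/280 = 780.1410... → 780.14.

780.14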